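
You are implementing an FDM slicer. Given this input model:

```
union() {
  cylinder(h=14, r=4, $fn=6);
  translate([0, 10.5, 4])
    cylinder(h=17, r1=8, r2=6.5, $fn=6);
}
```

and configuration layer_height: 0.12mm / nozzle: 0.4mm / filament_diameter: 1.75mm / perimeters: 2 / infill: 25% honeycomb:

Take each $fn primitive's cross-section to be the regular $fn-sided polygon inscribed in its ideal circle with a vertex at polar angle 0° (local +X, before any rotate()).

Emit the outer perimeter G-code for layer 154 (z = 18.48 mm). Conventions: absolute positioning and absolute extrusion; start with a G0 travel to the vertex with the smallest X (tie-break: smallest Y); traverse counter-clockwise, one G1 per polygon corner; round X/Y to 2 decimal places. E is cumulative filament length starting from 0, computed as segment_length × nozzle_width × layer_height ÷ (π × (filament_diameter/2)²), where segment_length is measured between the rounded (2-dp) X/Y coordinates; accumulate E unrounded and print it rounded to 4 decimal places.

G0 X-6.72 Y10.50 Z18.48
G1 X-3.36 Y4.68 E0.1341
G1 X3.36 Y4.68 E0.2682
G1 X6.72 Y10.50 E0.4023
G1 X3.36 Y16.32 E0.5364
G1 X-3.36 Y16.32 E0.6705
G1 X-6.72 Y10.50 E0.8047

At z = 18.48 mm: the cylinder is not intersected at this z (z outside [0, 14]); the cone at (0, 10.5) (r1=8→r2=6.5) has section circumradius 6.722 here — a regular 6-gon; Combining (union): only the cone at (0, 10.5) is present, so the union is just that shape — 1 connected region. The outline is a single polygon with 6 vertices. Extrusion per mm of travel: 0.4 × 0.12 / (π × 0.875²) = 0.019956. Accumulating E over each segment gives final E = 0.8047.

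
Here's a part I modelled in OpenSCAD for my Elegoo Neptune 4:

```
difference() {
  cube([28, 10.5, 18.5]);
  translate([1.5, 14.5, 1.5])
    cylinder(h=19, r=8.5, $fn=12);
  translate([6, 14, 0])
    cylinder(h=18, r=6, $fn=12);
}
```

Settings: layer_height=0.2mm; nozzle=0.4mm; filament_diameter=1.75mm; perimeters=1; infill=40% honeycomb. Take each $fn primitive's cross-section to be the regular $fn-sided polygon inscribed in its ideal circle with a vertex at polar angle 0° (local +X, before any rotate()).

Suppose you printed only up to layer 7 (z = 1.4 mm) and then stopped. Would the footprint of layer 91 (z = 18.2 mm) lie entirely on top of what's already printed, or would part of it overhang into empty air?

part overhangs

Compare the two slices. At z = 1.4: the cube is present — its section is the full 28×10.5 rectangle (area 294.00 mm²); the cylinder at (1.5, 14.5) does not reach this height (z outside [1.5, 20.5]); the cylinder at (6, 14): section is a regular 12-gon, circumradius r=6 (area = (12/2)·6.000²·sin(360°/12) = 108.00 mm²); After the difference (first − rest): starting from the 28×10.5 cube (294.00 mm²), the r=6 cylinder at (6, 14) partially overlaps it — only the 15.47 mm² overlap (of its 108.00 mm²) is removed, clipping the outline — area = 278.53 mm². At z = 18.2: the cube (footprint 28×10.5) is included at this height (area 294.00 mm²); the cylinder at (1.5, 14.5): section is a regular 12-gon, circumradius r=8.5 (area = (12/2)·8.500²·sin(360°/12) = 216.75 mm²); the cylinder at (6, 14) is absent (z outside [0, 18]); Taking the first minus the rest: starting from the 28×10.5 cube (294.00 mm²), the r=8.5 cylinder at (1.5, 14.5) partially overlaps it — only the 28.78 mm² overlap (of its 216.75 mm²) is removed, clipping the outline — area = 265.22 mm². Checking containment: at z = 18.2 the cross-section extends beyond the z = 1.4 cross-section by about 3.17 mm².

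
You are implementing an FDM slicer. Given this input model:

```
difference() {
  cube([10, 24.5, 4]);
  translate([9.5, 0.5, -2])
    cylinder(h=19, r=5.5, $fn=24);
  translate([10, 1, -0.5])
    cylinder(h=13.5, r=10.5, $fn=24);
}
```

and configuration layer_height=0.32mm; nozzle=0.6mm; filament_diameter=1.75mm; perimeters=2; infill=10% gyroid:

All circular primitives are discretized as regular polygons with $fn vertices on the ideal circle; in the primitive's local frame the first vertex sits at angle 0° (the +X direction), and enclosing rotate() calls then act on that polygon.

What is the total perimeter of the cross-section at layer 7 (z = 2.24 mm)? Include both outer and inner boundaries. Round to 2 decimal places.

56.77 mm

At z = 2.24 mm: the 10×24.5 cube contributes its full rectangle (perimeter 69.00 mm); the cylinder at (9.5, 0.5): section is a regular 24-gon, circumradius r=5.5 (perimeter = 2·24·5.500·sin(180°/24) = 34.46 mm); the cylinder at (10, 1): section is a regular 24-gon, circumradius r=10.5 (perimeter = 2·24·10.500·sin(180°/24) = 65.79 mm); After the difference (first − rest): starting from the 10×24.5 cube, the r=5.5 cylinder at (9.5, 0.5) partially overlaps it — only the 29.20 mm² overlap (of its 93.95 mm²) is removed, clipping the outline; the r=10.5 cylinder at (10, 1) partially overlaps it — only the 65.50 mm² overlap (of its 342.42 mm²) is removed, clipping the outline — boundary = 56.77 mm. Overall, the cross-section is a single solid region. Total boundary length (outer) = 56.77 mm.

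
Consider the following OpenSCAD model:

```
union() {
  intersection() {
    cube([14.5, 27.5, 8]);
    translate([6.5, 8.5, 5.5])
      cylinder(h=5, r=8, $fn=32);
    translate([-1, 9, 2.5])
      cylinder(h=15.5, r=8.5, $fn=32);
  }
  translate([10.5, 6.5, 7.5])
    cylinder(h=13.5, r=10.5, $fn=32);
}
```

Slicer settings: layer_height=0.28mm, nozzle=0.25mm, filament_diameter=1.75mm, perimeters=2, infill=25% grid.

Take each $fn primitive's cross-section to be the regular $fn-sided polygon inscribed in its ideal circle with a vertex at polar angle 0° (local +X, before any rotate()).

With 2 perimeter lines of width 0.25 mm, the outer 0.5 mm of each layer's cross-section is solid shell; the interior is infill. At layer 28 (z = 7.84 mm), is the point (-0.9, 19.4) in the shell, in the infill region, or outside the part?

At z = 7.84 mm: the cube is present — its section is the full 14.5×27.5 rectangle; the r=8 cylinder at (6.5, 8.5) gives a regular 32-gon of circumradius 8 (constant along its height); the cylinder at (-1, 9): section is a regular 32-gon, circumradius r=8.5; Keeping only the common overlap: the r=8 cylinder at (6.5, 8.5) partially overlaps the 14.5×27.5 cube; clipping to the common part keeps 190.50 mm²; the r=8.5 cylinder at (-1, 9) partially overlaps the running intersection; clipping to the common part keeps 83.90 mm² — 1 connected region; the cylinder at (10.5, 6.5): section is a regular 32-gon, circumradius r=10.5; Taking the union: the regions partially overlap (shared area 71.96 mm²), so overlapping operands fuse into one piece — 1 connected region. Overall, the cross-section is a single solid region. The nearest boundary edge runs (0.84, 14.16)→(2.06, 15.15); distance from the point to it = 5.18 mm. The point is not inside any of the regions above, so it lies outside the cross-section (5.18 mm from the nearest boundary).

outside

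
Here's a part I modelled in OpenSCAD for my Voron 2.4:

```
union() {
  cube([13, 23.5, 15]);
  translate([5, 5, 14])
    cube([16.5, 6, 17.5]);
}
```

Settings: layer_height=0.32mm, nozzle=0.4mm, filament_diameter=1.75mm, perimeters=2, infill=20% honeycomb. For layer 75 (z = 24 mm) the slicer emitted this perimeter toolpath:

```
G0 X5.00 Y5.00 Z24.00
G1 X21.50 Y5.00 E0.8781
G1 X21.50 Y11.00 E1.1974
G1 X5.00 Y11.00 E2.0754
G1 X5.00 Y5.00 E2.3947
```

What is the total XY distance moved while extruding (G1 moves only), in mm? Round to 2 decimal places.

Sum the Euclidean lengths of each G1 segment: total = 45.00 mm.

45.00 mm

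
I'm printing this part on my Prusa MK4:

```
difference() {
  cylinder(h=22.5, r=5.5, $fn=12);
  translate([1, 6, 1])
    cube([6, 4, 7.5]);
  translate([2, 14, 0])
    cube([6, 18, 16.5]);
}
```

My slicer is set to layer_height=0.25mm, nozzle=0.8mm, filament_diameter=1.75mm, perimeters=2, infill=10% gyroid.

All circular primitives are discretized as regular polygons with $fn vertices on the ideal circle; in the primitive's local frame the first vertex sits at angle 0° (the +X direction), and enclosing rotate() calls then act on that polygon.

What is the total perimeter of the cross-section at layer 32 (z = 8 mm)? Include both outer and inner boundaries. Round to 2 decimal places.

At z = 8 mm: the r=5.5 cylinder contributes a regular 12-gon of circumradius 5.5 (perimeter = 2·12·5.500·sin(180°/12) = 34.16 mm); the cube at (1, 6) is present — its section is the full 6×4 rectangle (perimeter 20.00 mm); the cube at (2, 14) is present — its section is the full 6×18 rectangle (perimeter 48.00 mm); Taking the first minus the rest: starting from the r=5.5 cylinder, the 6×4 cube at (1, 6) misses the remaining region (no effect); the 6×18 cube at (2, 14) misses the remaining region (no effect) — boundary = 34.16 mm. Overall, the cross-section is a single solid region. Total boundary length (outer) = 34.16 mm.

34.16 mm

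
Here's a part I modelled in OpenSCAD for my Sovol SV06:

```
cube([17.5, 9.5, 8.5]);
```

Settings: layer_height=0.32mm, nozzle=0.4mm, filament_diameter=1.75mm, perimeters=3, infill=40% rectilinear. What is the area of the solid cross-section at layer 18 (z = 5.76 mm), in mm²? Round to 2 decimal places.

166.25 mm²

At z = 5.76 mm: the 17.5×9.5 cube contributes its full rectangle (area 166.25 mm²). Overall, the cross-section is a single solid region. Net area = 166.25 mm².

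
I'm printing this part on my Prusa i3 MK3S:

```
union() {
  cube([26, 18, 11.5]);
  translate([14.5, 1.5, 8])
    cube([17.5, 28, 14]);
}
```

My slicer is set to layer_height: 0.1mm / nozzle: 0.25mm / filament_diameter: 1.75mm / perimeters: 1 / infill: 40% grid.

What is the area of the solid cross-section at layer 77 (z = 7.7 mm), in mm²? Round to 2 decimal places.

At z = 7.7 mm: the 26×18 cube contributes its full rectangle (area 468.00 mm²); the cube at (14.5, 1.5) is absent (z outside [8, 22]); Combining (union): only the 26×18 cube is present, so the union is just that shape — area = 468.00 mm². Overall, the cross-section is a single solid region. Net area = 468.00 mm².

468.00 mm²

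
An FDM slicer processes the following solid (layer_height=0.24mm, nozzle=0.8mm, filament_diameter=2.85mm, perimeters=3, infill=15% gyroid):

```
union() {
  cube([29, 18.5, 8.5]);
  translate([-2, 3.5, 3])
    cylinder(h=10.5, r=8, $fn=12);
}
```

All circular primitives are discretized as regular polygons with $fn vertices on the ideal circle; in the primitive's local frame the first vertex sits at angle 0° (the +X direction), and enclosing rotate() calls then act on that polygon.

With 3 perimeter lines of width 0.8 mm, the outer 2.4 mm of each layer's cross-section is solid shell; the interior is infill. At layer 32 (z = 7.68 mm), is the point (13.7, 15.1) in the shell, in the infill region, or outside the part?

infill

At z = 7.68 mm: the cube is present — its section is the full 29×18.5 rectangle; the r=8 cylinder at (-2, 3.5) gives a regular 12-gon of circumradius 8 (constant along its height); Taking the union: the regions partially overlap (shared area 51.89 mm²), so overlapping operands fuse into one piece — 1 connected region. Overall, the cross-section is a single solid region. The nearest boundary edge runs (0.00, 18.50)→(29.00, 18.50); distance from the point to it = 3.40 mm. The point is inside the cross-section and 3.40 mm from the nearest boundary — more than the 2.4 mm shell width (3 × 0.8), so it's in the infill interior.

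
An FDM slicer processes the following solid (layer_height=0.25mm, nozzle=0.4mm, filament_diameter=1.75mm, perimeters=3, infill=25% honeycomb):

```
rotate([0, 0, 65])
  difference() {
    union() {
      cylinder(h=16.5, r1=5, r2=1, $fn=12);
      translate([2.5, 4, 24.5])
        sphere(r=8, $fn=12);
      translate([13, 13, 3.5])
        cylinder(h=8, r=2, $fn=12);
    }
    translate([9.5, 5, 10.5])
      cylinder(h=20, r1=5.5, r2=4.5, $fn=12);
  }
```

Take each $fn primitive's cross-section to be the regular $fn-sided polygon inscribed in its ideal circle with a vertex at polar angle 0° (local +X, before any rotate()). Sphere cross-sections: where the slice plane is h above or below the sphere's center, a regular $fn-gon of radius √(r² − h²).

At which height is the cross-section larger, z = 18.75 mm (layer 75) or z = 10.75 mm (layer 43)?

Layer 75 (z = 18.75): the cone does not reach this height (z outside [0, 16.5]); the sphere at (2.5, 4): section is a regular 12-gon, circumradius = √(r²−h²) = √(8²−5.75²) = 5.562 (area = (12/2)·5.562²·sin(360°/12) = 92.81 mm²); the cylinder at (13, 13) is absent (z outside [3.5, 11.5]); Taking the union: only the r=8 sphere at (2.5, 4) is present, so the union is just that shape — area = 92.81 mm²; the cone at (9.5, 5): at t=0.412 of its height the radius interpolates to r₁+(r₂−r₁)t = 5.088, giving a regular 12-gon of that circumradius (area = (12/2)·5.088²·sin(360°/12) = 77.65 mm²); Taking the first minus the rest: starting from the result so far (92.81 mm²), the cone at (9.5, 5) partially overlaps it — only the 17.59 mm² overlap (of its 77.65 mm²) is removed, clipping the outline — area = 75.23 mm²; (rotated 65° about Z; rotation is an isometry so areas/perimeters/island counts are preserved). So its area = 75.23 mm². Layer 43 (z = 10.75): the cone: at t=0.652 of its height the radius interpolates to r₁+(r₂−r₁)t = 2.394, giving a regular 12-gon of that circumradius (area = (12/2)·2.394²·sin(360°/12) = 17.19 mm²); the sphere at (2.5, 4) does not reach this height (|z−center|=13.750 > r=8); the cylinder at (13, 13): section is a regular 12-gon, circumradius r=2 (area = (12/2)·2.000²·sin(360°/12) = 12.00 mm²); Merging all regions: the 2 present regions are separate (no shared area or edge), so areas and boundary lengths simply add and each stays a separate island — area = 29.19 mm²; the cone at (9.5, 5): at t=0.013 of its height the radius interpolates to r₁+(r₂−r₁)t = 5.487, giving a regular 12-gon of that circumradius (area = (12/2)·5.487²·sin(360°/12) = 90.34 mm²); Subtracting the remaining from the first: starting from that combined region (29.19 mm²), the cone at (9.5, 5) misses the remaining region (no effect) — area = 29.19 mm²; (rotated 65° about Z; rotation is an isometry so areas/perimeters/island counts are preserved). So its area = 29.19 mm². Layer 75 is larger (75.23 vs 29.19 mm²).

layer 75 (z = 18.75 mm)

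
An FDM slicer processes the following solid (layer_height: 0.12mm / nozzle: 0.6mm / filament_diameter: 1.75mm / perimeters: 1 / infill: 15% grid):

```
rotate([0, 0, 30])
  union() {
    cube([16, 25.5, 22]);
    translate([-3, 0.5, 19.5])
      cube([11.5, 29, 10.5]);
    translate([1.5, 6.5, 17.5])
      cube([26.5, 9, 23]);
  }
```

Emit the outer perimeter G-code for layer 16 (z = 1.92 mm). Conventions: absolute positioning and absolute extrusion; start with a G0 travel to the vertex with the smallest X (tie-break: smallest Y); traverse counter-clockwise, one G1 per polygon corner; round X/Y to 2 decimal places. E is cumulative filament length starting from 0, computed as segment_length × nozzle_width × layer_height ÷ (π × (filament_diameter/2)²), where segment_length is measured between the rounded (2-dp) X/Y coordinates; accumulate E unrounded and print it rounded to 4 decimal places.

G0 X-12.75 Y22.08 Z1.92
G1 X0.00 Y0.00 E0.7632
G1 X13.86 Y8.00 E1.2423
G1 X1.11 Y30.08 E2.0055
G1 X-12.75 Y22.08 E2.4845

At z = 1.92 mm: the 16×25.5 cube contributes its full rectangle; the cube at (-3, 0.5) does not reach this height (z outside [19.5, 30]); the cube at (1.5, 6.5) is not intersected at this z (z outside [17.5, 40.5]); Merging all regions: only the 16×25.5 cube is present, so the union is just that shape — 1 connected region; (rotated 30° about Z; rotation is an isometry so areas/perimeters/island counts are preserved). The outline is a single polygon with 4 vertices. Extrusion per mm of travel: 0.6 × 0.12 / (π × 0.875²) = 0.029934. Accumulating E over each segment gives final E = 2.4845.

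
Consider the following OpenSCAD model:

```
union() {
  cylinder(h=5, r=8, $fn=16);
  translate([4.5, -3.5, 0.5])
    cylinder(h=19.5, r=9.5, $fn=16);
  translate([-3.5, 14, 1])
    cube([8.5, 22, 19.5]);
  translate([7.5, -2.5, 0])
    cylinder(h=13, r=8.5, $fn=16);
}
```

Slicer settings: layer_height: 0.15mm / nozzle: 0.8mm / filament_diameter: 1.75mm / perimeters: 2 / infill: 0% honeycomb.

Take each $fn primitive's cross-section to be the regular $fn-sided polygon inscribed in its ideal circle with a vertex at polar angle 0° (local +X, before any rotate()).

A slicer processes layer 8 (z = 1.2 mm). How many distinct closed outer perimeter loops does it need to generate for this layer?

2

At z = 1.2 mm: the r=8 cylinder contributes a regular 16-gon of circumradius 8; the cylinder at (4.5, -3.5): section is a regular 16-gon, circumradius r=9.5; the cube at (-3.5, 14) is present — its section is the full 8.5×22 rectangle; the cylinder at (7.5, -2.5): section is a regular 16-gon, circumradius r=8.5; Merging all regions: the regions partially overlap (shared area 325.98 mm²), so overlapping operands fuse into one piece — 2 connected regions. The result has 2 disconnected regions.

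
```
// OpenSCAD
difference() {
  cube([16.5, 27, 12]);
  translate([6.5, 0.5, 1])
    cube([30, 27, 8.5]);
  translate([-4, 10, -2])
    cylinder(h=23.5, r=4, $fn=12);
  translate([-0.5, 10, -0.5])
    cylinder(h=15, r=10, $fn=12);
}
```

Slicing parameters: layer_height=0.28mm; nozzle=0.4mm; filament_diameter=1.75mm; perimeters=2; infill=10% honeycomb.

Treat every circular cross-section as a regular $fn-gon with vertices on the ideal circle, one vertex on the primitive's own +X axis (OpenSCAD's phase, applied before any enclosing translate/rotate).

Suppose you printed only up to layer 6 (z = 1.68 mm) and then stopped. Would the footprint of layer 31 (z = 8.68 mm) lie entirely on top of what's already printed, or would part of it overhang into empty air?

Compare the two slices. At z = 1.68: the cube (footprint 16.5×27) is included at this height (area 445.50 mm²); the 30×27 cube at (6.5, 0.5) contributes its full rectangle (area 810.00 mm²); the r=4 cylinder at (-4, 10) gives a regular 12-gon of circumradius 4 (constant along its height) (area = (12/2)·4.000²·sin(360°/12) = 48.00 mm²); the r=10 cylinder at (-0.5, 10) contributes a regular 12-gon of circumradius 10 (area = (12/2)·10.000²·sin(360°/12) = 300.00 mm²); After the difference (first − rest): starting from the 16.5×27 cube (445.50 mm²), the 30×27 cube at (6.5, 0.5) partially overlaps it — only the 265.00 mm² overlap (of its 810.00 mm²) is removed, clipping the outline; the r=4 cylinder at (-4, 10) misses the remaining region (no effect); the r=10 cylinder at (-0.5, 10) partially overlaps it — only the 114.01 mm² overlap (of its 300.00 mm²) is removed, clipping the outline — area = 66.49 mm². At z = 8.68: the 16.5×27 cube contributes its full rectangle (area 445.50 mm²); the cube at (6.5, 0.5) (footprint 30×27) is included at this height (area 810.00 mm²); the cylinder at (-4, 10): section is a regular 12-gon, circumradius r=4 (area = (12/2)·4.000²·sin(360°/12) = 48.00 mm²); the r=10 cylinder at (-0.5, 10) contributes a regular 12-gon of circumradius 10 (area = (12/2)·10.000²·sin(360°/12) = 300.00 mm²); After the difference (first − rest): starting from the 16.5×27 cube (445.50 mm²), the 30×27 cube at (6.5, 0.5) partially overlaps it — only the 265.00 mm² overlap (of its 810.00 mm²) is removed, clipping the outline; the r=4 cylinder at (-4, 10) misses the remaining region (no effect); the r=10 cylinder at (-0.5, 10) partially overlaps it — only the 114.01 mm² overlap (of its 300.00 mm²) is removed, clipping the outline — area = 66.49 mm². Checking containment: the cross-section at z = 8.68 is a subset of the cross-section at z = 1.68.

entirely on top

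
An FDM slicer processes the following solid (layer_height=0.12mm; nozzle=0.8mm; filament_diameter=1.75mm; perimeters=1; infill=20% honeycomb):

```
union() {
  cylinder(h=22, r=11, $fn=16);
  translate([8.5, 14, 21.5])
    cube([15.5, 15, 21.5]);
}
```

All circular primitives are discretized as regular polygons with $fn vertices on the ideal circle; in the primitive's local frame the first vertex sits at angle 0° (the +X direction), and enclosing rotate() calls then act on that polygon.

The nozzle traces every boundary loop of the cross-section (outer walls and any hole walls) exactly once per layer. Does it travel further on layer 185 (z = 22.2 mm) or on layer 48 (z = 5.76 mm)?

Layer 185 (z = 22.2): the cylinder is absent (z outside [0, 22]); the 15.5×15 cube at (8.5, 14) contributes its full rectangle (perimeter 61.00 mm); Merging all regions: only the 15.5×15 cube at (8.5, 14) is present, so the union is just that shape — boundary = 61.00 mm. So its perimeter = 61.00 mm. Layer 48 (z = 5.76): the r=11 cylinder gives a regular 16-gon of circumradius 11 (constant along its height) (perimeter = 2·16·11.000·sin(180°/16) = 68.67 mm); the cube at (8.5, 14) does not reach this height (z outside [21.5, 43]); Merging all regions: only the r=11 cylinder is present, so the union is just that shape — boundary = 68.67 mm. So its perimeter = 68.67 mm. Layer 48 is larger (68.67 vs 61.00 mm).

layer 48 (z = 5.76 mm)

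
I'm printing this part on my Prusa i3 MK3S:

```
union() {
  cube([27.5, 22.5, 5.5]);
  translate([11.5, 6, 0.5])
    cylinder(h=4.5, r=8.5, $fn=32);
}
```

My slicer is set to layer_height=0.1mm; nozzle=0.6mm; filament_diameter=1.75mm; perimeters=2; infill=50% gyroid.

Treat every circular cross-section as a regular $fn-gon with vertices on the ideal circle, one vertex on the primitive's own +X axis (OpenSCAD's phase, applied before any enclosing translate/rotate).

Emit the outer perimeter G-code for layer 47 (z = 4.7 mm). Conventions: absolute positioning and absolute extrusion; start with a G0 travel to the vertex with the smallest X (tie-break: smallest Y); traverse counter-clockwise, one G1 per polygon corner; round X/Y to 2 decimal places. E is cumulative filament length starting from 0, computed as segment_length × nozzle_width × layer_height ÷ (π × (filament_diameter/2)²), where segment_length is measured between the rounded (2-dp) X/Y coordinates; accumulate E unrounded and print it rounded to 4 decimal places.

G0 X0.00 Y0.00 Z4.70
G1 X5.48 Y0.00 E0.1367
G1 X5.49 Y-0.01 E0.1371
G1 X6.78 Y-1.07 E0.1787
G1 X8.25 Y-1.85 E0.2202
G1 X9.84 Y-2.34 E0.2617
G1 X11.50 Y-2.50 E0.3033
G1 X13.16 Y-2.34 E0.3449
G1 X14.75 Y-1.85 E0.3864
G1 X16.22 Y-1.07 E0.4279
G1 X17.51 Y-0.01 E0.4696
G1 X17.52 Y0.00 E0.4699
G1 X27.50 Y0.00 E0.7189
G1 X27.50 Y22.50 E1.2802
G1 X0.00 Y22.50 E1.9661
G1 X0.00 Y0.00 E2.5274

At z = 4.7 mm: the 27.5×22.5 cube contributes its full rectangle; the r=8.5 cylinder at (11.5, 6) contributes a regular 32-gon of circumradius 8.5; Merging all regions: the regions partially overlap (shared area 205.14 mm²), so overlapping operands fuse into one piece — 1 connected region. The outline is a single polygon with 15 vertices. Extrusion per mm of travel: 0.6 × 0.1 / (π × 0.875²) = 0.024945. Accumulating E over each segment gives final E = 2.5274.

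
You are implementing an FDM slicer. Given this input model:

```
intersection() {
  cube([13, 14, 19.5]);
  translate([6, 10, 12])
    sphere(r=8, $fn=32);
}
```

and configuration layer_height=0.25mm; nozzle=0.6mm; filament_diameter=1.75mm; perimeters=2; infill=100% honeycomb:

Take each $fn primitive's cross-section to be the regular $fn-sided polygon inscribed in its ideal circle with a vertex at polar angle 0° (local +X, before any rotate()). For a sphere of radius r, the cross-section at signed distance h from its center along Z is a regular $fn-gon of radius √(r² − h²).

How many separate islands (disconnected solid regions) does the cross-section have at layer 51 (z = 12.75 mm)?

At z = 12.75 mm: the 13×14 cube contributes its full rectangle; the r=8 sphere at (6, 10) contributes a regular 32-gon of circumradius √(8²−0.75²) = 7.965; Taking the intersection: the r=8 sphere at (6, 10) partially overlaps the 13×14 cube; clipping to the common part keeps 141.71 mm² — 1 connected region. Overall, the cross-section is a single solid region. Island count = 1.

1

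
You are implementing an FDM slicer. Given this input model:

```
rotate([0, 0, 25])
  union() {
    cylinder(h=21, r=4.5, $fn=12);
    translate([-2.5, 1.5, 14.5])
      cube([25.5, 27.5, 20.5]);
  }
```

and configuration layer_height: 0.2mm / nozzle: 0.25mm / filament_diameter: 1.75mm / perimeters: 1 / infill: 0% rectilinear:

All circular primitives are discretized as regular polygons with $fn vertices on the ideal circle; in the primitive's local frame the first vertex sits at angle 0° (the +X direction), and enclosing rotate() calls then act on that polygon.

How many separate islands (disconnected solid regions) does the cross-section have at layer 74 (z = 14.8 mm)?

1

At z = 14.8 mm: the cylinder: section is a regular 12-gon, circumradius r=4.5; the 25.5×27.5 cube at (-2.5, 1.5) contributes its full rectangle; Combining (union): the regions partially overlap (shared area 15.38 mm²), so overlapping operands fuse into one piece — 1 connected region; (whole slice rotated 25° about Z — lengths, areas and connectivity unchanged). Overall, the cross-section is a single solid region. Island count = 1.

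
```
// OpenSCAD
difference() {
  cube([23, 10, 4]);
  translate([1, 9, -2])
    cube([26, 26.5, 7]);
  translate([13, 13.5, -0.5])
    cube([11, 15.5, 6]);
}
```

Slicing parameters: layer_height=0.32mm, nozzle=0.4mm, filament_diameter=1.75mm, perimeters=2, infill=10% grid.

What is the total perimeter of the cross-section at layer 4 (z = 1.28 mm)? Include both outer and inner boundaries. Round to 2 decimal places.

At z = 1.28 mm: the cube (footprint 23×10) is included at this height (perimeter 66.00 mm); the cube at (1, 9) is present — its section is the full 26×26.5 rectangle (perimeter 105.00 mm); the 11×15.5 cube at (13, 13.5) contributes its full rectangle (perimeter 53.00 mm); Taking the first minus the rest: starting from the 23×10 cube, the 26×26.5 cube at (1, 9) partially overlaps it — only the 22.00 mm² overlap (of its 689.00 mm²) is removed, clipping the outline; the 11×15.5 cube at (13, 13.5) misses the remaining region (no effect) — boundary = 66.00 mm. Overall, the cross-section is a single solid region. Total boundary length (outer) = 66.00 mm.

66.00 mm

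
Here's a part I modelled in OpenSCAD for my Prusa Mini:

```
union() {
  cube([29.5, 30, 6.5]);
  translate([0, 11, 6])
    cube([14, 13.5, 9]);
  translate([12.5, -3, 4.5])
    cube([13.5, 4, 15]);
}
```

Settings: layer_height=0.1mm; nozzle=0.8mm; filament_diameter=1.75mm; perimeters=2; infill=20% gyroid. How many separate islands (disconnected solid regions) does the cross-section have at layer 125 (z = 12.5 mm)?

2

At z = 12.5 mm: the cube does not reach this height (z outside [0, 6.5]); the cube at (0, 11) (footprint 14×13.5) is included at this height; the cube at (12.5, -3) (footprint 13.5×4) is included at this height; Taking the union: the 2 present regions are separate (no shared area or edge), so areas and boundary lengths simply add and each stays a separate island — 2 connected regions. Overall, the cross-section has 2 separate islands. Island count = 2.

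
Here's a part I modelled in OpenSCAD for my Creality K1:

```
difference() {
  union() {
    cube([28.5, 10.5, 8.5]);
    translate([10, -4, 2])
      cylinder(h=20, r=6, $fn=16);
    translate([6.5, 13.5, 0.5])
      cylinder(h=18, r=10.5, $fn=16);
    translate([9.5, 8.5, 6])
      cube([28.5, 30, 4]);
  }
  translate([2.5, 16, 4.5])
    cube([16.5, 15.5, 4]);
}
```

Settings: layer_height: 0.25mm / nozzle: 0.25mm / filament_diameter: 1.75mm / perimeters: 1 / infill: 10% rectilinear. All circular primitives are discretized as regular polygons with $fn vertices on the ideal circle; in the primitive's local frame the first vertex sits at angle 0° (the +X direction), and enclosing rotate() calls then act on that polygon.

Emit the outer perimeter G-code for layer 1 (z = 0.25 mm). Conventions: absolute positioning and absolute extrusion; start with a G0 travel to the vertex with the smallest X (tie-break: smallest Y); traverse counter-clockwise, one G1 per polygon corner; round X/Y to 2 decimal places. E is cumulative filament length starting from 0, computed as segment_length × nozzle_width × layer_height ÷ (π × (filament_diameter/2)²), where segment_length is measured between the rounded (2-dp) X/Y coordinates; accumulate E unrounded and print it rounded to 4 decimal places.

At z = 0.25 mm: the 28.5×10.5 cube contributes its full rectangle; the cylinder at (10, -4) is absent (z outside [2, 22]); the cylinder at (6.5, 13.5) does not reach this height (z outside [0.5, 18.5]); the cube at (9.5, 8.5) is not intersected at this z (z outside [6, 10]); Taking the union: only the 28.5×10.5 cube is present, so the union is just that shape — 1 connected region; the cube at (2.5, 16) is not intersected at this z (z outside [4.5, 8.5]); Taking the first minus the rest: none of the subtracted shapes is present at this height, so that combined region is unchanged — 1 connected region. The outline is a single polygon with 4 vertices. Extrusion per mm of travel: 0.25 × 0.25 / (π × 0.875²) = 0.025984. Accumulating E over each segment gives final E = 2.0268.

G0 X0.00 Y0.00 Z0.25
G1 X28.50 Y0.00 E0.7406
G1 X28.50 Y10.50 E1.0134
G1 X0.00 Y10.50 E1.7540
G1 X0.00 Y0.00 E2.0268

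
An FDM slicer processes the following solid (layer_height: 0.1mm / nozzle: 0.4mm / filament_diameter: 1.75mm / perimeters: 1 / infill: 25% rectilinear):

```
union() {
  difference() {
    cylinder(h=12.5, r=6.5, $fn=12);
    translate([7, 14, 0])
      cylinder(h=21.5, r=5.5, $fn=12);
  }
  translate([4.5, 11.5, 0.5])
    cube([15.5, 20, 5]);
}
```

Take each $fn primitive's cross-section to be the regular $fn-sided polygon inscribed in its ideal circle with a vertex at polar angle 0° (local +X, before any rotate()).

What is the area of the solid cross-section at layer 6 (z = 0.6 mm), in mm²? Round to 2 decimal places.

436.75 mm²

At z = 0.6 mm: the r=6.5 cylinder contributes a regular 12-gon of circumradius 6.5 (area = (12/2)·6.500²·sin(360°/12) = 126.75 mm²); the r=5.5 cylinder at (7, 14) gives a regular 12-gon of circumradius 5.5 (constant along its height) (area = (12/2)·5.500²·sin(360°/12) = 90.75 mm²); After the difference (first − rest): starting from the r=6.5 cylinder (126.75 mm²), the r=5.5 cylinder at (7, 14) misses the remaining region (no effect) — area = 126.75 mm²; the 15.5×20 cube at (4.5, 11.5) contributes its full rectangle (area 310.00 mm²); Taking the union: the 2 present regions are separate (no shared area or edge), so areas and boundary lengths simply add and each stays a separate island — area = 436.75 mm². Overall, the cross-section has 2 separate islands. Net area = 436.75 mm².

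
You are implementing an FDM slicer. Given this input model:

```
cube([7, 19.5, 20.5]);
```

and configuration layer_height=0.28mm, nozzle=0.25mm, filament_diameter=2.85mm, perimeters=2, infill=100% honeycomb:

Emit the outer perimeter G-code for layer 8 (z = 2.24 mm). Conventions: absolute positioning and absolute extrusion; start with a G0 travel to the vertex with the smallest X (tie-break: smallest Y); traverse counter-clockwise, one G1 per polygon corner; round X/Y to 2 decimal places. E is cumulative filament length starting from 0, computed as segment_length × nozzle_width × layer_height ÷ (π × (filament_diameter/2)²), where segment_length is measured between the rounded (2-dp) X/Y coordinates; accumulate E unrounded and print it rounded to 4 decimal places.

At z = 2.24 mm: the cube is present — its section is the full 7×19.5 rectangle. The outline is a single polygon with 4 vertices. Extrusion per mm of travel: 0.25 × 0.28 / (π × 1.425²) = 0.010973. Accumulating E over each segment gives final E = 0.5816.

G0 X0.00 Y0.00 Z2.24
G1 X7.00 Y0.00 E0.0768
G1 X7.00 Y19.50 E0.2908
G1 X0.00 Y19.50 E0.3676
G1 X0.00 Y0.00 E0.5816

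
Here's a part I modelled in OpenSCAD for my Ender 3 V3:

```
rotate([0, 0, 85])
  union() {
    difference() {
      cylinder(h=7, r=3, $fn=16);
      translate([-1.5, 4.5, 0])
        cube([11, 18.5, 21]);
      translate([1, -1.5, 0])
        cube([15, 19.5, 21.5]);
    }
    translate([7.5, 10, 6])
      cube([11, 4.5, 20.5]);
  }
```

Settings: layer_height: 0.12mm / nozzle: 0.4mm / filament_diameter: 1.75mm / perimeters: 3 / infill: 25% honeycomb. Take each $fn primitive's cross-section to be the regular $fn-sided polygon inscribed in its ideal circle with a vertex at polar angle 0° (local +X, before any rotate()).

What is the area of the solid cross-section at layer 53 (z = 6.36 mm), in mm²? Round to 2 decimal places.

At z = 6.36 mm: the cylinder: section is a regular 16-gon, circumradius r=3 (area = (16/2)·3.000²·sin(360°/16) = 27.55 mm²); the cube at (-1.5, 4.5) (footprint 11×18.5) is included at this height (area 203.50 mm²); the 15×19.5 cube at (1, -1.5) contributes its full rectangle (area 292.50 mm²); After the difference (first − rest): starting from the r=3 cylinder (27.55 mm²), the 11×18.5 cube at (-1.5, 4.5) misses the remaining region (no effect); the 15×19.5 cube at (1, -1.5) partially overlaps it — only the 6.73 mm² overlap (of its 292.50 mm²) is removed, clipping the outline — area = 20.82 mm²; the cube at (7.5, 10) (footprint 11×4.5) is included at this height (area 49.50 mm²); Taking the union: the 2 present regions are separate (no shared area or edge), so areas and boundary lengths simply add and each stays a separate island — area = 70.32 mm²; (whole slice rotated 85° about Z — lengths, areas and connectivity unchanged). Overall, the cross-section has 2 separate islands. Net area = 70.32 mm².

70.32 mm²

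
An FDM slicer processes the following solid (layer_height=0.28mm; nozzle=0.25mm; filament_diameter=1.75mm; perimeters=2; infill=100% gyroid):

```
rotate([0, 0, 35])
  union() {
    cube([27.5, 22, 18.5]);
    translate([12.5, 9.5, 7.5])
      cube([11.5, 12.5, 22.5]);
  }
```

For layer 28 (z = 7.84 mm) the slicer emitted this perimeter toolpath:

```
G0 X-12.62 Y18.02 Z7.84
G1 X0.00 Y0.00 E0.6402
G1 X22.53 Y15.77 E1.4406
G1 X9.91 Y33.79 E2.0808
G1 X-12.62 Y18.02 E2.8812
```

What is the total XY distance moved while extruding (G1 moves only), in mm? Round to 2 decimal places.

99.00 mm

Sum the Euclidean lengths of each G1 segment: total = 99.00 mm.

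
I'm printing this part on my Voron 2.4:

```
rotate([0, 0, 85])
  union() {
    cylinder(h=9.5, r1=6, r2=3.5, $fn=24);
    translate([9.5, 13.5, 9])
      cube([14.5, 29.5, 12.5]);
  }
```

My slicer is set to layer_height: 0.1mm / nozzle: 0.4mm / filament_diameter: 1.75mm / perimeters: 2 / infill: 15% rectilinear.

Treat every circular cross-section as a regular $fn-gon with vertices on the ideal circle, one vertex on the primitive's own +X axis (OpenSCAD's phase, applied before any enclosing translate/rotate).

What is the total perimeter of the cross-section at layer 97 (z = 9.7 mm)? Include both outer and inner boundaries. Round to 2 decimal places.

At z = 9.7 mm: the cone is absent (z outside [0, 9.5]); the cube at (9.5, 13.5) (footprint 14.5×29.5) is included at this height (perimeter 88.00 mm); Combining (union): only the 14.5×29.5 cube at (9.5, 13.5) is present, so the union is just that shape — boundary = 88.00 mm; (rotated 85° about Z; rotation is an isometry so areas/perimeters/island counts are preserved). Overall, the cross-section is a single solid region. Total boundary length (outer) = 88.00 mm.

88.00 mm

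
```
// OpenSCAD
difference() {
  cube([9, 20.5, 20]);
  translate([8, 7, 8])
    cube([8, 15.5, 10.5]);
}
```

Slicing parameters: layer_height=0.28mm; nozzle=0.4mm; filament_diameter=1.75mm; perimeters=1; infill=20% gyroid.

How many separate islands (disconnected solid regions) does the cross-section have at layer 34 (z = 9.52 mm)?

At z = 9.52 mm: the cube (footprint 9×20.5) is included at this height; the 8×15.5 cube at (8, 7) contributes its full rectangle; Taking the first minus the rest: starting from the 9×20.5 cube, the 8×15.5 cube at (8, 7) partially overlaps it — only the 13.50 mm² overlap (of its 124.00 mm²) is removed, clipping the outline — 1 connected region. Overall, the cross-section is a single solid region. Island count = 1.

1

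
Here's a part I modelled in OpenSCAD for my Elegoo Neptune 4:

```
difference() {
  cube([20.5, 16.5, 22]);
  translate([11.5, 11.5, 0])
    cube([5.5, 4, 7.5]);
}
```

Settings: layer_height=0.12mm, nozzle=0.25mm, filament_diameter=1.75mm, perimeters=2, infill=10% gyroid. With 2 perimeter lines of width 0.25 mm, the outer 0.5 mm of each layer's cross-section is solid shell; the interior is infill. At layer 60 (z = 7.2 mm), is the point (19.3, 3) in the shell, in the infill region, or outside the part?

infill

At z = 7.2 mm: the 20.5×16.5 cube contributes its full rectangle; the 5.5×4 cube at (11.5, 11.5) contributes its full rectangle; Subtracting the remaining from the first: starting from the 20.5×16.5 cube, the 5.5×4 cube at (11.5, 11.5) lies wholly inside it (removes its full 22.00 mm² and its 19.00 mm outline becomes a hole wall) — 1 connected region with 1 hole. Overall, the cross-section is one region with 1 hole. The nearest boundary edge runs (20.50, 16.50)→(20.50, 0.00); distance from the point to it = 1.20 mm. The point is inside the cross-section and 1.20 mm from the nearest boundary — more than the 0.5 mm shell width (2 × 0.25), so it's in the infill interior.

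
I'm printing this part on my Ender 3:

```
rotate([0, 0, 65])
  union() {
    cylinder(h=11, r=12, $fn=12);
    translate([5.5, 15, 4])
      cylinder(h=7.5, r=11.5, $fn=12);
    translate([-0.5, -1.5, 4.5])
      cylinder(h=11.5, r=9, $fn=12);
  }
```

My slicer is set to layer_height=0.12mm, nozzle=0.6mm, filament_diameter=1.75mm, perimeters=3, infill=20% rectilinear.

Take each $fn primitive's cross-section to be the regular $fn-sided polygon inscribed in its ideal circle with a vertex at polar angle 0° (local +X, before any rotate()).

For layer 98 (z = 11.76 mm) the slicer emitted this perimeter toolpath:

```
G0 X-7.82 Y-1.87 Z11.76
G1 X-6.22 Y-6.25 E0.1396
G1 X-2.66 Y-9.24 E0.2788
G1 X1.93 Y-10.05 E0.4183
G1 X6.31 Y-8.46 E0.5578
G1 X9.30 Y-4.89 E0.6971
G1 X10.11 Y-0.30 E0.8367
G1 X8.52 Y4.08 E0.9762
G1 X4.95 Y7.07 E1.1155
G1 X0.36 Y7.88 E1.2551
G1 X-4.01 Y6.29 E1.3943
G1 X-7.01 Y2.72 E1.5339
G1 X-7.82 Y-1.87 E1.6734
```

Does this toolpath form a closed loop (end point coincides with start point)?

Start point (G0): (-7.82, -1.87). End point (last G1): the path returns to the start — closed.

yes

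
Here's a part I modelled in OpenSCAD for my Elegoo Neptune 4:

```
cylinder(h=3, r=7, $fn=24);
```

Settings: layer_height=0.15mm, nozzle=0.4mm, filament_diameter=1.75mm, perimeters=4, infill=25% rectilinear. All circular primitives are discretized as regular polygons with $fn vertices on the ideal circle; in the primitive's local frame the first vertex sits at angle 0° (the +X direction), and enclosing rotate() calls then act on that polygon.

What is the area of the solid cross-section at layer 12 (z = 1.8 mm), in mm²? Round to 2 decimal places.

152.19 mm²

At z = 1.8 mm: the cylinder: section is a regular 24-gon, circumradius r=7 (area = (24/2)·7.000²·sin(360°/24) = 152.19 mm²). Overall, the cross-section is a single solid region. Net area = 152.19 mm².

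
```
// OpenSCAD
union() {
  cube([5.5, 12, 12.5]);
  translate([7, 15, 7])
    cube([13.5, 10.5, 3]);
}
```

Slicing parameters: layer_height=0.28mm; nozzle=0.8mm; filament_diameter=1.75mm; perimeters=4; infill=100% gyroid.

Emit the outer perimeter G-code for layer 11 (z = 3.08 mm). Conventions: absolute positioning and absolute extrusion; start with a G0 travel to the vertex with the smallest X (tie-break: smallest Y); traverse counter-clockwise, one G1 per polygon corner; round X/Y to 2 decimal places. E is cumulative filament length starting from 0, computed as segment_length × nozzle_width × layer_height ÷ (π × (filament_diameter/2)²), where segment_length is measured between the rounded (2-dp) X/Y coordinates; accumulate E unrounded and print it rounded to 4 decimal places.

G0 X0.00 Y0.00 Z3.08
G1 X5.50 Y0.00 E0.5122
G1 X5.50 Y12.00 E1.6297
G1 X0.00 Y12.00 E2.1420
G1 X0.00 Y0.00 E3.2595

At z = 3.08 mm: the cube is present — its section is the full 5.5×12 rectangle; the cube at (7, 15) is absent (z outside [7, 10]); Taking the union: only the 5.5×12 cube is present, so the union is just that shape — 1 connected region. The outline is a single polygon with 4 vertices. Extrusion per mm of travel: 0.8 × 0.28 / (π × 0.875²) = 0.093128. Accumulating E over each segment gives final E = 3.2595.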